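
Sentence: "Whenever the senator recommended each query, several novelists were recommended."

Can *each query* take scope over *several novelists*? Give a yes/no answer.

No

*each query* is embedded in the adjunct clause *whenever the senator recommended each query*.
Scope out of an adjunct clause is unavailable: QR respects the adjunct-island constraint.
So the wide-scope reading for *each query* is blocked.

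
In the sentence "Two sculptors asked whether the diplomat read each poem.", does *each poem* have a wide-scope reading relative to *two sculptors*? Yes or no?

No

*each poem* occurs within the embedded question *whether the diplomat read each poem*.
An indirect question is a wh-island; the filled [Spec,CP] blocks QR across the CP edge.
*each poem* > *two sculptors* would require crossing that boundary, which is illicit.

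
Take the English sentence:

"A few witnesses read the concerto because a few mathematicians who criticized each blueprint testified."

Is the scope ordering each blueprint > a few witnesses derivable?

No

*each blueprint* is embedded in the relative clause *who criticized each blueprint*, which is itself inside the adjunct *because a few mathematicians who criticized each blueprint testified*.
Even if one barrier were somehow void, the other would still block QR.
So *each blueprint* cannot raise high enough to outscope *a few witnesses*; only the surface ordering *a few witnesses* > *each blueprint* is available.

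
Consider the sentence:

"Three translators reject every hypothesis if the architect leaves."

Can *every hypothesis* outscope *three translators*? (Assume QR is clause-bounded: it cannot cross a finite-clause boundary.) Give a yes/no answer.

Yes

Neither queried DP is inside the adjunct, so the adjunct-island constraint does not apply.
Nothing blocks QR of the lower DP to a position above the higher one, so inverse scope is available.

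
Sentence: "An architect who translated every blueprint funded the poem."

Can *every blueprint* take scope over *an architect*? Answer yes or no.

The DP *every blueprint* is contained in the relative clause *who translated every blueprint*.
A relative clause is a scope island — quantifier raising cannot cross its boundary.
There is no licit LF on which *every blueprint* c-commands *an architect*.

No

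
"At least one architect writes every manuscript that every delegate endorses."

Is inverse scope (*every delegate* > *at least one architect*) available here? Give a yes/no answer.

No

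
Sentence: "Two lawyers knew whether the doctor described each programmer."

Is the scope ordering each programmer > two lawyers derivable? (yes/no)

No

*each programmer* sits inside the embedded question *whether the doctor described each programmer*.
QR across an interrogative CP boundary is ruled out as a wh-island violation.
Hence only narrow scope for *each programmer* (under *two lawyers*) survives.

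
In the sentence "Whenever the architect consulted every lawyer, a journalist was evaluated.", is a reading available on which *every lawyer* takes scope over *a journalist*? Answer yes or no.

No

The target quantifier *every lawyer* is part of the adjunct clause *whenever the architect consulted every lawyer*.
Since the clause is an adjunct (not a complement), the Adjunct Condition blocks QR across its edge.
So the wide-scope reading for *every lawyer* is blocked.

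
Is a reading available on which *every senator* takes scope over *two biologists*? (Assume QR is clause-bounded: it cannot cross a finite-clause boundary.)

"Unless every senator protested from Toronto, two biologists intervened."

No

*every senator* sits inside the adjunct clause *unless every senator protested from Toronto*.
Adverbial clauses are not L-marked, so they are barriers for QR — the quantifier cannot escape the adjunct.
So *every senator* cannot raise to a position above *two biologists*.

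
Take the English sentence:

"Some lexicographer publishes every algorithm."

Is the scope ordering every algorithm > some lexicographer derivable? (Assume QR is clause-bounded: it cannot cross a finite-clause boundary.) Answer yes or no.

*some lexicographer* and *every algorithm* are co-arguments of the matrix verb, with nothing but a clause-internal boundary between them.
Clause-internal QR can adjoin the lower DP above the subject, yielding the inverse reading.

Yes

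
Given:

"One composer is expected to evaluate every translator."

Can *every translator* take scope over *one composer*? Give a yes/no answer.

Yes

Raising constructions are monoclausal for scope purposes; *every translator* is not separated from *one composer* by any island.
QR within a single clause is free, so the lower quantifier may take scope over the higher one.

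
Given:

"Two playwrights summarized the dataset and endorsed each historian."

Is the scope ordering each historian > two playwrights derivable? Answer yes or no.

No

*each historian* is embedded in one conjunct of the coordinate structure (*endorsed each historian*).
The Coordinate Structure Constraint blocks movement (including QR) out of a single conjunct.
*each historian* is confined to the island and cannot take scope over *two playwrights*.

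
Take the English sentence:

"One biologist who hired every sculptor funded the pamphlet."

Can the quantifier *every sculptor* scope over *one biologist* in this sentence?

No

The DP *every sculptor* is contained in the relative clause *who hired every sculptor*.
The relative clause forms an island for QR, so the quantifier is confined to the head noun's restrictor.
There is no licit LF on which *every sculptor* c-commands *one biologist*.
(Only the surface reading survives: one fixed biologist with respect to all the relevant sculptors.)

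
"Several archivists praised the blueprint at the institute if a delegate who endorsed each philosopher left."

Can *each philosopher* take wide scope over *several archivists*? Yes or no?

No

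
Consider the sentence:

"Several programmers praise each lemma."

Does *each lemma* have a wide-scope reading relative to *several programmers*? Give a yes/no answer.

*each lemma* is the matrix object and *several programmers* the matrix subject; the two are clausemates.
QR within a single clause is free, so the lower quantifier may take scope over the higher one.

Yes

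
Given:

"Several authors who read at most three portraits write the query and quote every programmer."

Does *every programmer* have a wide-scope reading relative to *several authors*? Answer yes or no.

No

The target quantifier *every programmer* is part of one conjunct of the coordinate structure (*quote every programmer*).
A quantifier cannot raise out of one conjunct of a coordination across the whole coordinate structure — the CSC applies to QR.
*every programmer* > *several authors* would require crossing that boundary, which is illicit.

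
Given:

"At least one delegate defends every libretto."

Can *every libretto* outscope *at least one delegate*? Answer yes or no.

*at least one delegate* and *every libretto* are co-arguments of the matrix verb, with nothing but a clause-internal boundary between them.
No island intervenes, so both surface and inverse scope are derivable.

Yes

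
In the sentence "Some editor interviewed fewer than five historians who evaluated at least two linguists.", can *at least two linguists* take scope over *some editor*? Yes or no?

The DP *at least two linguists* is contained in the relative clause *who evaluated at least two linguists* modifying *fewer than five historians*.
Quantifiers inside a relative clause are trapped there; the RC boundary blocks QR.
So *at least two linguists* cannot raise high enough to outscope *some editor*; only the surface ordering *some editor* > *at least two linguists* is available.
(Only the surface reading survives: one fixed editor with respect to all the relevant linguists.)

No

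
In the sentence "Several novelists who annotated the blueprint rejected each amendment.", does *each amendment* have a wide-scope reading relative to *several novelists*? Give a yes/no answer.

Yes

Although the sentence contains a relative clause (*who annotated the blueprint*), *each amendment* is outside it, in the matrix VP.
With no island boundary between them, the object can take inverse scope over the subject via ordinary QR within the clause.
The sentence is scopally ambiguous between *several novelists* > *each amendment* and *each amendment* > *several novelists*.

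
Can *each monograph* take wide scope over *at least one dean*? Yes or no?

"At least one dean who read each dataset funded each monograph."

Yes

*each monograph* is a matrix argument; only *at least one dean* is modified by the relative clause *who read each dataset*, so the RC island is irrelevant to the target quantifier.
Clause-internal QR can adjoin the lower DP above the subject, yielding the inverse reading.
Both orderings are possible: *at least one dean* > *each monograph* and *each monograph* > *at least one dean*.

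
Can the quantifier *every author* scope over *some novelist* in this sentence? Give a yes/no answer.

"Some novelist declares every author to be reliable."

Yes

*every author* is the subject of an ECM infinitive — the infinitival complement of an ECM verb is not a scope island, so *every author* can raise into the matrix clause.
Ordinary QR to a clause-peripheral position gives the wide-scope LF for the lower DP.
So *every author* > *some novelist* is among the available readings.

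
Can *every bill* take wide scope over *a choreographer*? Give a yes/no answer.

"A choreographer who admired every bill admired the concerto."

No

*every bill* occurs within the relative clause *who admired every bill*.
Relative clauses block scope extraction: QR cannot target a position outside the modified NP.
Hence only narrow scope for *every bill* (under *a choreographer*) survives.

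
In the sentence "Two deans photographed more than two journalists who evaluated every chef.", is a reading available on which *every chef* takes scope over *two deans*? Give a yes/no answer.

No

The DP *every chef* is contained in the relative clause *who evaluated every chef* modifying *more than two journalists*.
Relative clauses are scope islands: a quantifier cannot QR out of a relative clause to take scope in the matrix clause.
So the wide-scope reading for *every chef* is blocked.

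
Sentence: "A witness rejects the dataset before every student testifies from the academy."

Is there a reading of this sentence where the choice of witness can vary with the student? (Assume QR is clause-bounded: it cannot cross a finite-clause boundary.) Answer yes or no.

The described interpretation is the *every student* > *a witness* scoping.
The target quantifier *every student* is part of the adjunct clause *before every student testifies from the academy*.
Scope out of an adjunct clause is unavailable: QR respects the adjunct-island constraint.
So *every student* cannot raise to a position above *a witness*.

No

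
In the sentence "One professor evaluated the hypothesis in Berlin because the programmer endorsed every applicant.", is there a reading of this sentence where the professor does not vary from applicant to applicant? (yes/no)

Yes

That reading corresponds to *one professor* > *every applicant*.
That is the surface-scope ordering, which is always one of the available readings — island constraints only ever restrict inverse scope.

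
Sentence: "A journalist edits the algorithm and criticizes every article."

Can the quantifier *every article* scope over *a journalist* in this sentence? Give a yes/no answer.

*every article* sits inside one conjunct of the coordinate structure (*criticizes every article*).
The Coordinate Structure Constraint blocks movement (including QR) out of a single conjunct.
There is no licit LF on which *every article* c-commands *a journalist*.

No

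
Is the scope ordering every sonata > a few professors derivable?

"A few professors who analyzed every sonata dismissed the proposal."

No

*every sonata* is embedded in the relative clause *who analyzed every sonata*.
The relative clause forms an island for QR, so the quantifier is confined to the head noun's restrictor.
Hence only narrow scope for *every sonata* (under *a few professors*) survives.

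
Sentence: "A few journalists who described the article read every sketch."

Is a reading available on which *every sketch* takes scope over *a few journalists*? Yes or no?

*every sketch* is a matrix argument; only *a few journalists* is modified by the relative clause *who described the article*, so the RC island is irrelevant to the target quantifier.
Ordinary QR to a clause-peripheral position gives the wide-scope LF for the lower DP.
So *every sketch* > *a few journalists* is among the available readings.

Yes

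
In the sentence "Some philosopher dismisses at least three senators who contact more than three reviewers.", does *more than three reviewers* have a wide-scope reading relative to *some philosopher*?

Structurally, *more than three reviewers* is inside the relative clause *who contact more than three reviewers* modifying *at least three senators*.
QR out of a relative clause is ruled out by the relative-clause island constraint.
*more than three reviewers* is confined to the island and cannot take scope over *some philosopher*.
(Only the surface reading survives: one fixed philosopher with respect to all the relevant reviewers.)

No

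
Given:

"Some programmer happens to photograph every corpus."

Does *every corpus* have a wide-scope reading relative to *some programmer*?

*every corpus* is inside a raising infinitive, which is transparent to QR (no CP barrier), so it behaves as a matrix argument.
No island intervenes, so both surface and inverse scope are derivable.
So *every corpus* > *some programmer* is among the available readings.

Yes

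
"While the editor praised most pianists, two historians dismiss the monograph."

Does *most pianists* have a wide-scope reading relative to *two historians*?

*most pianists* is embedded in the adjunct clause *while the editor praised most pianists*.
Adverbial clauses are not L-marked, so they are barriers for QR — the quantifier cannot escape the adjunct.
There is no licit LF on which *most pianists* c-commands *two historians*.

No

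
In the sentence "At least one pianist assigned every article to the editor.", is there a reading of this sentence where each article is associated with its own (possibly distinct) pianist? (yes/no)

This is the *every article* > *at least one pianist* reading.
Both DPs are arguments of the same predicate; there is no clause or island boundary between them.
No island intervenes, so both surface and inverse scope are derivable.

Yes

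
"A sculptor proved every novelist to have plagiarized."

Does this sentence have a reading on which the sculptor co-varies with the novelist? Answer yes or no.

Yes

This is the *every novelist* > *a sculptor* reading.
This is an ECM construction: *every novelist* is the infinitival subject, Case-marked by the matrix verb, and the infinitive is transparent for QR.
Since no island is crossed, the inverse ordering is licensed alongside surface scope.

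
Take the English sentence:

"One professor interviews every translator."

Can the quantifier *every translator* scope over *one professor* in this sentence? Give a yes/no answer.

Both DPs are arguments of the same predicate; there is no clause or island boundary between them.
With no island boundary between them, the object can take inverse scope over the subject via ordinary QR within the clause.

Yes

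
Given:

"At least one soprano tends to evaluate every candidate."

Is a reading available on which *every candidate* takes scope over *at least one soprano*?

Yes

*every candidate* is inside a raising infinitive, which is transparent to QR (no CP barrier), so it behaves as a matrix argument.
Since no island is crossed, the inverse ordering is licensed alongside surface scope.
The sentence is scopally ambiguous between *at least one soprano* > *every candidate* and *every candidate* > *at least one soprano*.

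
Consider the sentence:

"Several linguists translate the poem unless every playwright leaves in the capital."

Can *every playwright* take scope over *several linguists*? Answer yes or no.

The target quantifier *every playwright* is part of the adjunct clause *unless every playwright leaves in the capital*.
Since the clause is an adjunct (not a complement), the Adjunct Condition blocks QR across its edge.
*every playwright* > *several linguists* would require crossing that boundary, which is illicit.

No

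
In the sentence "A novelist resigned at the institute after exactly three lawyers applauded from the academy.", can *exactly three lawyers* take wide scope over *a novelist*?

Structurally, *exactly three lawyers* is inside the adjunct clause *after exactly three lawyers applauded from the academy*.
Adjuncts are opaque for quantifier raising; a quantifier in an adjunct stays inside it.
So the wide-scope reading for *exactly three lawyers* is blocked.

No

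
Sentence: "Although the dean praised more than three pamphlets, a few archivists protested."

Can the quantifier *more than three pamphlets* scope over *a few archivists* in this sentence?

*more than three pamphlets* occurs within the adjunct clause *although the dean praised more than three pamphlets*.
The adjunct-island constraint bars QR out of an adverbial clause.
There is no licit LF on which *more than three pamphlets* c-commands *a few archivists*.

No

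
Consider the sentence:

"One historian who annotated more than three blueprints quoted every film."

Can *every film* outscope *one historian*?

*every film* is a matrix argument; only *one historian* is modified by the relative clause *who annotated more than three blueprints*, so the RC island is irrelevant to the target quantifier.
With no island boundary between them, the object can take inverse scope over the subject via ordinary QR within the clause.

Yes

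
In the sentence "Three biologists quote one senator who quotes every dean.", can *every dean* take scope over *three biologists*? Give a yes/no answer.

No

*every dean* occurs within the relative clause *who quotes every dean* modifying *one senator*.
QR out of a relative clause is ruled out by the relative-clause island constraint.
Hence only narrow scope for *every dean* (under *three biologists*) survives.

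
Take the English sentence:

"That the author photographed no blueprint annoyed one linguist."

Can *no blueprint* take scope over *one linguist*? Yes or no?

Structurally, *no blueprint* is inside the sentential subject *that the author photographed no blueprint*.
The Sentential Subject Constraint rules out raising the quantifier out of the that-clause subject.
So the wide-scope reading for *no blueprint* is blocked.

No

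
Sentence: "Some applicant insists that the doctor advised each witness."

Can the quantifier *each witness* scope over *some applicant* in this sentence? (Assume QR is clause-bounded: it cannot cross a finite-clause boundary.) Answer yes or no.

The DP *each witness* is contained in the finite complement clause *that the doctor advised each witness*.
Under clause-bounded QR, a quantifier in an embedded finite clause cannot raise into the matrix clause.
The inverse ordering *each witness* > *some applicant* is therefore underivable.

No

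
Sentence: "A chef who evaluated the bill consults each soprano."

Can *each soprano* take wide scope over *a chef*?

*each soprano* is a matrix argument; only *a chef* is modified by the relative clause *who evaluated the bill*, so the RC island is irrelevant to the target quantifier.
No island intervenes, so both surface and inverse scope are derivable.

Yes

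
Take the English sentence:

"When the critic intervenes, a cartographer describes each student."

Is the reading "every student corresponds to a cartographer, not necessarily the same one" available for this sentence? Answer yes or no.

The described interpretation is the *each student* > *a cartographer* scoping.
The adjunct clause does not contain *each student*, which is the matrix object.
No island intervenes, so both surface and inverse scope are derivable.

Yes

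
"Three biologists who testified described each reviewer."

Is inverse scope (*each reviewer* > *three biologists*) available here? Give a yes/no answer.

*each reviewer* is a matrix argument; only *three biologists* is modified by the relative clause *who testified*, so the RC island is irrelevant to the target quantifier.
Nothing blocks QR of the lower DP to a position above the higher one, so inverse scope is available.
Both orderings are possible: *three biologists* > *each reviewer* and *each reviewer* > *three biologists*.

Yes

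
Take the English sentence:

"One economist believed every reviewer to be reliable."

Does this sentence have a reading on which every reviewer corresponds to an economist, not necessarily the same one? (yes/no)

Yes

That reading corresponds to *every reviewer* > *one economist*.
*every reviewer* is an ECM subject; ECM complements are not islands, and the embedded quantifier may take matrix scope.
Nothing blocks QR of the lower DP to a position above the higher one, so inverse scope is available.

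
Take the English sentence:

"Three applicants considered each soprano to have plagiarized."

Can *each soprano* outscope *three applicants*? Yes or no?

Yes

*each soprano* is the subject of an ECM infinitive — the infinitival complement of an ECM verb is not a scope island, so *each soprano* can raise into the matrix clause.
Ordinary QR to a clause-peripheral position gives the wide-scope LF for the lower DP.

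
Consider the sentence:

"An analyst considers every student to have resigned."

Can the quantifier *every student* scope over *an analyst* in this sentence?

Yes

This is an ECM construction: *every student* is the infinitival subject, Case-marked by the matrix verb, and the infinitive is transparent for QR.
Ordinary QR to a clause-peripheral position gives the wide-scope LF for the lower DP.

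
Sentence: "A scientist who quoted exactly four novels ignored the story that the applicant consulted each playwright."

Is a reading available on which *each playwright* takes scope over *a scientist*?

No

The DP *each playwright* is contained in the complex NP *the story that the applicant consulted each playwright*.
The Complex NP Constraint bars QR out of the complement clause of a noun.
So the wide-scope reading for *each playwright* is blocked.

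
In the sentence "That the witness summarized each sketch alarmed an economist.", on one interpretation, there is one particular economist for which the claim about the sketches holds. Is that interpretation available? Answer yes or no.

Yes

That reading corresponds to *an economist* > *each sketch*.
Nothing needs to raise out of an island for *an economist* > *each sketch*: *an economist* takes scope from its matrix position over the clause containing *each sketch*.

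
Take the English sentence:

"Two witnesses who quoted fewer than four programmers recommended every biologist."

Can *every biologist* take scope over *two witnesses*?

Yes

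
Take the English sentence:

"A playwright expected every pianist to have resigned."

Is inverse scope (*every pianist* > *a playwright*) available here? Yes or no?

*every pianist* is the subject of an ECM infinitive — the infinitival complement of an ECM verb is not a scope island, so *every pianist* can raise into the matrix clause.
With no island boundary between them, the object can take inverse scope over the subject via ordinary QR within the clause.
The sentence is scopally ambiguous between *a playwright* > *every pianist* and *every pianist* > *a playwright*.

Yes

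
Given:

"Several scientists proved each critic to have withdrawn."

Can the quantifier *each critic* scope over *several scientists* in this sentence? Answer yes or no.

*each critic* is an ECM subject; ECM complements are not islands, and the embedded quantifier may take matrix scope.
With no island boundary between them, the object can take inverse scope over the subject via ordinary QR within the clause.
So *each critic* > *several scientists* is among the available readings.

Yes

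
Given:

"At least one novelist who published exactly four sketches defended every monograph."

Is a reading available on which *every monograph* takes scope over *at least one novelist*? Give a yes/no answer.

The relative clause *who published exactly four sketches* modifies *at least one novelist*, but *every monograph* is not inside that relative clause — it is an argument of the matrix verb.
Since no island is crossed, the inverse ordering is licensed alongside surface scope.

Yes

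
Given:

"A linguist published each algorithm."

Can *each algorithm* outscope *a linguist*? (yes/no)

*each algorithm* and *a linguist* are in the same minimal clause.
Nothing blocks QR of the lower DP to a position above the higher one, so inverse scope is available.
So *each algorithm* > *a linguist* is among the available readings.

Yes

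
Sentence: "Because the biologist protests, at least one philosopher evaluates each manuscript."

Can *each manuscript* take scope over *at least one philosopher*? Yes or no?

Yes

Neither queried DP is inside the adjunct, so the adjunct-island constraint does not apply.
Ordinary QR to a clause-peripheral position gives the wide-scope LF for the lower DP.
The sentence is scopally ambiguous between *at least one philosopher* > *each manuscript* and *each manuscript* > *at least one philosopher*.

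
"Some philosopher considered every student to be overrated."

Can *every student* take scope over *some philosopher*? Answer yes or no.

Yes

The ECM infinitive is scope-transparent — *every student* is free to raise above *some philosopher*.
With no island boundary between them, the object can take inverse scope over the subject via ordinary QR within the clause.
The sentence is scopally ambiguous between *some philosopher* > *every student* and *every student* > *some philosopher*.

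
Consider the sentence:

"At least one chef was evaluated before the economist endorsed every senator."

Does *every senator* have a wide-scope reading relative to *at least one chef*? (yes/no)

*every senator* occurs within the adjunct clause *before the economist endorsed every senator*.
Adjuncts are opaque for quantifier raising; a quantifier in an adjunct stays inside it.
*every senator* is confined to the island and cannot take scope over *at least one chef*.

No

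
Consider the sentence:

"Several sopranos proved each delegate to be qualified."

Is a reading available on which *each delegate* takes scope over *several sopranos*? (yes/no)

Yes

*each delegate* is an ECM subject; ECM complements are not islands, and the embedded quantifier may take matrix scope.
Nothing blocks QR of the lower DP to a position above the higher one, so inverse scope is available.
The sentence is scopally ambiguous between *several sopranos* > *each delegate* and *each delegate* > *several sopranos*.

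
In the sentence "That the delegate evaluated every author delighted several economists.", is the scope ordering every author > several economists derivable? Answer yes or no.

Structurally, *every author* is inside the sentential subject *that the delegate evaluated every author*.
Clausal subjects are scope islands; QR from inside the subject into the matrix is barred.
*every author* is confined to the island and cannot take scope over *several economists*.

No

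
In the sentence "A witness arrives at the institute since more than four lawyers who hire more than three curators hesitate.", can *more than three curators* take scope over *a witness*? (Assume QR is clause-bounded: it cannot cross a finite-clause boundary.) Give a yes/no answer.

No

Structurally, *more than three curators* is inside the relative clause *who hire more than three curators*, which is itself inside the adjunct *since more than four lawyers who hire more than three curators hesitate*.
Two island boundaries intervene — the relative clause and the adjunct. Either alone would block QR.
*more than three curators* > *a witness* would require crossing that boundary, which is illicit.
(Only the surface reading survives: one fixed witness with respect to all the relevant curators.)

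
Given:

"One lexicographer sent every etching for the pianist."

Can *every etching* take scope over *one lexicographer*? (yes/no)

Yes

*one lexicographer* and *every etching* are co-arguments of the matrix verb, with nothing but a clause-internal boundary between them.
Nothing blocks QR of the lower DP to a position above the higher one, so inverse scope is available.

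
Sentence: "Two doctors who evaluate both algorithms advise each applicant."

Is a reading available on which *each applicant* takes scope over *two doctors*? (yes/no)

Yes

*each applicant* is a matrix argument; only *two doctors* is modified by the relative clause *who evaluate both algorithms*, so the RC island is irrelevant to the target quantifier.
Nothing blocks QR of the lower DP to a position above the higher one, so inverse scope is available.
Both orderings are possible: *two doctors* > *each applicant* and *each applicant* > *two doctors*.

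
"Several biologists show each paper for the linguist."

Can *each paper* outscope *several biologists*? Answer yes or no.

Yes

*each paper* is the matrix object and *several biologists* the matrix subject; the two are clausemates.
No island intervenes, so both surface and inverse scope are derivable.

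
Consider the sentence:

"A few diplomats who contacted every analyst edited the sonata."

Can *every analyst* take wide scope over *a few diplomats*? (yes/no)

*every analyst* sits inside the relative clause *who contacted every analyst*.
Relative clauses block scope extraction: QR cannot target a position outside the modified NP.
So the wide-scope reading for *every analyst* is blocked.

No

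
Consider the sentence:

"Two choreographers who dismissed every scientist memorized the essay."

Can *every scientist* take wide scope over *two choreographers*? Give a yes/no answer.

Structurally, *every scientist* is inside the relative clause *who dismissed every scientist*.
Relative clauses block scope extraction: QR cannot target a position outside the modified NP.
So *every scientist* cannot raise high enough to outscope *two choreographers*; only the surface ordering *two choreographers* > *every scientist* is available.

No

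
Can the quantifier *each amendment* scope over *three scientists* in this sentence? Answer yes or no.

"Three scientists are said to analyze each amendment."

Yes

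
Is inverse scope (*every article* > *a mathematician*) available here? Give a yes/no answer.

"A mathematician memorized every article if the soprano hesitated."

Yes

The adjunct clause does not contain *every article*, which is the matrix object.
QR within a single clause is free, so the lower quantifier may take scope over the higher one.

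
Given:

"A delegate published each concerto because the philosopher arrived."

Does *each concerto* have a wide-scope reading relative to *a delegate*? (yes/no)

Yes

The adjunct island is irrelevant here — *each concerto* and *a delegate* are both in the matrix clause.
With no island boundary between them, the object can take inverse scope over the subject via ordinary QR within the clause.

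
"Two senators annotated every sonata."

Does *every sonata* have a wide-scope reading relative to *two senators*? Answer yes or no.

Yes

*two senators* and *every sonata* are co-arguments of the matrix verb, with nothing but a clause-internal boundary between them.
No island intervenes, so both surface and inverse scope are derivable.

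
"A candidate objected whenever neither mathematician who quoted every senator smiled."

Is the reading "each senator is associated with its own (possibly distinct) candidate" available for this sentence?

No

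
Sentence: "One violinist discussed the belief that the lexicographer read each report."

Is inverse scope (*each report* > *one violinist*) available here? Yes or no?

No

*each report* is embedded in the complex NP *the belief that the lexicographer read each report*.
The Complex NP Constraint bars QR out of the complement clause of a noun.
There is no licit LF on which *each report* c-commands *one violinist*.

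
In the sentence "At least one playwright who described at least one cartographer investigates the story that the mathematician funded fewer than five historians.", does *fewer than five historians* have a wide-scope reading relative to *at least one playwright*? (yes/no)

*fewer than five historians* sits inside the complex NP *the story that the mathematician funded fewer than five historians*.
The complex NP is opaque for QR — the quantifier is frozen inside the noun's complement.
*fewer than five historians* > *at least one playwright* would require crossing that boundary, which is illicit.
(Only the surface reading survives: one fixed playwright with respect to all the relevant historians.)

No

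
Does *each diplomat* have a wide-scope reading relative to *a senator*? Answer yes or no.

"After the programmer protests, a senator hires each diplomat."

The adjunct clause does not contain *each diplomat*, which is the matrix object.
No island intervenes, so both surface and inverse scope are derivable.
The sentence is scopally ambiguous between *a senator* > *each diplomat* and *each diplomat* > *a senator*.

Yes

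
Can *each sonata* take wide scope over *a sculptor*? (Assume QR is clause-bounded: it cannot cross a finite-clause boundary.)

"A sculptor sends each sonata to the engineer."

Yes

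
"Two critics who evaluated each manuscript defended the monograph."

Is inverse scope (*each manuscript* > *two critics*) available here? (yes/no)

The DP *each manuscript* is contained in the relative clause *who evaluated each manuscript*.
The relative clause forms an island for QR, so the quantifier is confined to the head noun's restrictor.
*each manuscript* is confined to the island and cannot take scope over *two critics*.

No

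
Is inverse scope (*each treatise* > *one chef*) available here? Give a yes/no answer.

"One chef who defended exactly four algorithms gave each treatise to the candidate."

Yes

The relative clause *who defended exactly four algorithms* modifies *one chef*, but *each treatise* is not inside that relative clause — it is an argument of the matrix verb.
With no island boundary between them, the object can take inverse scope over the subject via ordinary QR within the clause.
The sentence is scopally ambiguous between *one chef* > *each treatise* and *each treatise* > *one chef*.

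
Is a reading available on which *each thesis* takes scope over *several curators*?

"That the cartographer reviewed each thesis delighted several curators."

No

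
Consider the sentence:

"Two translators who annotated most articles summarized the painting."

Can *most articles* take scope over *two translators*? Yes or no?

No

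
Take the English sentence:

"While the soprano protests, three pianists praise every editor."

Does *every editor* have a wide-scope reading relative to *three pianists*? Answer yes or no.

The adjunct island is irrelevant here — *every editor* and *three pianists* are both in the matrix clause.
With no island boundary between them, the object can take inverse scope over the subject via ordinary QR within the clause.

Yes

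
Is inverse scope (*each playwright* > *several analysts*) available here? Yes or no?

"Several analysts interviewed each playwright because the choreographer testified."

Yes

*each playwright* is a matrix argument; the adjunct is an island but the target quantifier is outside it.
Since no island is crossed, the inverse ordering is licensed alongside surface scope.
So *each playwright* > *several analysts* is among the available readings.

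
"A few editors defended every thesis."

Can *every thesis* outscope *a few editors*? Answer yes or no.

Yes

*every thesis* is the matrix object and *a few editors* the matrix subject; the two are clausemates.
Since no island is crossed, the inverse ordering is licensed alongside surface scope.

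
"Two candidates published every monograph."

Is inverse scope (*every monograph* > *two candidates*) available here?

Yes

*every monograph* is the matrix object and *two candidates* the matrix subject; the two are clausemates.
QR within a single clause is free, so the lower quantifier may take scope over the higher one.
The sentence is scopally ambiguous between *two candidates* > *every monograph* and *every monograph* > *two candidates*.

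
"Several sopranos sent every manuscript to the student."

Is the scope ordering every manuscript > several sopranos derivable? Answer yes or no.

Both DPs are arguments of the same predicate; there is no clause or island boundary between them.
QR within a single clause is free, so the lower quantifier may take scope over the higher one.

Yes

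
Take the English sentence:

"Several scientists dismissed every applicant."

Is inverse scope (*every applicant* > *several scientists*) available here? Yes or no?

Yes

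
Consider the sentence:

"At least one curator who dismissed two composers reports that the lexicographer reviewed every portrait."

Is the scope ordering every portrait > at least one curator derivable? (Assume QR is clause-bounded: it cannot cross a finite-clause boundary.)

No

*every portrait* is embedded in the finite complement clause *that the lexicographer reviewed every portrait*.
QR is clause-bounded, so the finite complement is a scope island for the embedded quantifier.
So the wide-scope reading for *every portrait* is blocked.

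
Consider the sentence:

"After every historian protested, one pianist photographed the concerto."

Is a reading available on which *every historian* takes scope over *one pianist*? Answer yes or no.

No

Structurally, *every historian* is inside the adjunct clause *after every historian protested*.
Since the clause is an adjunct (not a complement), the Adjunct Condition blocks QR across its edge.
So *every historian* cannot raise to a position above *one pianist*.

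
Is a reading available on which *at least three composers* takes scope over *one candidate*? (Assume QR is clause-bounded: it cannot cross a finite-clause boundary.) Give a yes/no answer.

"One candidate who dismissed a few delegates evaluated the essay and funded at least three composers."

No

*at least three composers* occurs within one conjunct of the coordinate structure (*funded at least three composers*).
The Coordinate Structure Constraint blocks movement (including QR) out of a single conjunct.
So *at least three composers* cannot raise to a position above *one candidate*.
(Only the surface reading survives: one fixed candidate with respect to all the relevant composers.)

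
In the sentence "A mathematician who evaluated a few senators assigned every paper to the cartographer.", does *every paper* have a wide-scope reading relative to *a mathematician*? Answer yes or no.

Yes

*every paper* sits in the matrix clause, not in the relative clause on *a mathematician*.
With no island boundary between them, the object can take inverse scope over the subject via ordinary QR within the clause.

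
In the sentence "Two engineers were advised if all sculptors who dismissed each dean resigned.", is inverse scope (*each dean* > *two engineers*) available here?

Structurally, *each dean* is inside the relative clause *who dismissed each dean*, which is itself inside the adjunct *if all sculptors who dismissed each dean resigned*.
The quantifier would have to escape first the RC and then the adjunct — two independent island violations.
There is no licit LF on which *each dean* c-commands *two engineers*.

No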